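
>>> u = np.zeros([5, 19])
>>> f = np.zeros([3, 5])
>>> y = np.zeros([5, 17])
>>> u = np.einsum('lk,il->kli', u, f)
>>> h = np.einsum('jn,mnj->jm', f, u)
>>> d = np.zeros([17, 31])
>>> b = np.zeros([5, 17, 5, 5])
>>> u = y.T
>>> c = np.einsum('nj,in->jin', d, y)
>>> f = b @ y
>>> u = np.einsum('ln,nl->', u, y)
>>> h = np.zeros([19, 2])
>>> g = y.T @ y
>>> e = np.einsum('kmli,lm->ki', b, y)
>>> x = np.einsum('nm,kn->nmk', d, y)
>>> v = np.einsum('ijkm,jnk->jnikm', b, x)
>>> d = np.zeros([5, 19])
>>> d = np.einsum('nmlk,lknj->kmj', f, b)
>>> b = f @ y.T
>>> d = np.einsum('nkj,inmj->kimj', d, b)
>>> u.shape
()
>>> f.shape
(5, 17, 5, 17)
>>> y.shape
(5, 17)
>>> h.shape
(19, 2)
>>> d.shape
(17, 5, 5, 5)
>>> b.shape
(5, 17, 5, 5)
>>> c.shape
(31, 5, 17)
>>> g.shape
(17, 17)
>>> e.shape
(5, 5)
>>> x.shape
(17, 31, 5)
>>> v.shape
(17, 31, 5, 5, 5)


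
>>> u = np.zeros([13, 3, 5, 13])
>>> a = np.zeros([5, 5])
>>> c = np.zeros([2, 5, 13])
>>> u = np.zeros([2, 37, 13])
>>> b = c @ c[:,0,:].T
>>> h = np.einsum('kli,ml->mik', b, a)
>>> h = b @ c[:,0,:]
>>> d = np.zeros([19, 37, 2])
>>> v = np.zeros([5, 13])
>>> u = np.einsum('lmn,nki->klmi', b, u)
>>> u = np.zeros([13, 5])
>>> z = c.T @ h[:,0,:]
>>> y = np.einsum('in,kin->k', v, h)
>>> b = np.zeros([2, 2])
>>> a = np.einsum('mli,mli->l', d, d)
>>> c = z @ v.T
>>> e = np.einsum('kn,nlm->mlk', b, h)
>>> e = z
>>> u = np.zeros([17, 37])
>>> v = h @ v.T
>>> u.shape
(17, 37)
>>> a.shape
(37,)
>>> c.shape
(13, 5, 5)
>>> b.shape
(2, 2)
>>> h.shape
(2, 5, 13)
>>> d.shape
(19, 37, 2)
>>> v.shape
(2, 5, 5)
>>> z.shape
(13, 5, 13)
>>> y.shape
(2,)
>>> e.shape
(13, 5, 13)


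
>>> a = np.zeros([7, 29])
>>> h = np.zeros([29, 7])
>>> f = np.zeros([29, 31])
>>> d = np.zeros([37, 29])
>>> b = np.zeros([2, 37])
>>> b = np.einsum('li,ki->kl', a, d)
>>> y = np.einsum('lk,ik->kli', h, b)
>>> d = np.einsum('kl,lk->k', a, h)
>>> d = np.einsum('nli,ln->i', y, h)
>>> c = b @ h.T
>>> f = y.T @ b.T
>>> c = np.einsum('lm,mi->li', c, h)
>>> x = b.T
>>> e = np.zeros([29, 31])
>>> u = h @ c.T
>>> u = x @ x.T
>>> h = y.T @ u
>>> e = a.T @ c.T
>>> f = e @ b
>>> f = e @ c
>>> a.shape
(7, 29)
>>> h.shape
(37, 29, 7)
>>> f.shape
(29, 7)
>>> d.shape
(37,)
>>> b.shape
(37, 7)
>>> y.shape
(7, 29, 37)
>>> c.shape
(37, 7)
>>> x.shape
(7, 37)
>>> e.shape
(29, 37)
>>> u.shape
(7, 7)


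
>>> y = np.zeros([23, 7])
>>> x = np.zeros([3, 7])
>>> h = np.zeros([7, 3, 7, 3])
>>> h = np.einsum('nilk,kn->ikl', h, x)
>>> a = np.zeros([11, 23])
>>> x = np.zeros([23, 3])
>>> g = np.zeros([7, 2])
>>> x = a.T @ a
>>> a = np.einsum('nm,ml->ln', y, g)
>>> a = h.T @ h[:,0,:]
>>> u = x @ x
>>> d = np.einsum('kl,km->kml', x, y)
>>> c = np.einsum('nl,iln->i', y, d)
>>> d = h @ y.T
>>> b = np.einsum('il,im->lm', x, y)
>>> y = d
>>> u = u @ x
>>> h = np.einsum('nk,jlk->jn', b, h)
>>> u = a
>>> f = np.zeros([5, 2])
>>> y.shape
(3, 3, 23)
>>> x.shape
(23, 23)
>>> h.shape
(3, 23)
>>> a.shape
(7, 3, 7)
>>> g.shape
(7, 2)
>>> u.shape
(7, 3, 7)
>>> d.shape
(3, 3, 23)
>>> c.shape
(23,)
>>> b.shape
(23, 7)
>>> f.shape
(5, 2)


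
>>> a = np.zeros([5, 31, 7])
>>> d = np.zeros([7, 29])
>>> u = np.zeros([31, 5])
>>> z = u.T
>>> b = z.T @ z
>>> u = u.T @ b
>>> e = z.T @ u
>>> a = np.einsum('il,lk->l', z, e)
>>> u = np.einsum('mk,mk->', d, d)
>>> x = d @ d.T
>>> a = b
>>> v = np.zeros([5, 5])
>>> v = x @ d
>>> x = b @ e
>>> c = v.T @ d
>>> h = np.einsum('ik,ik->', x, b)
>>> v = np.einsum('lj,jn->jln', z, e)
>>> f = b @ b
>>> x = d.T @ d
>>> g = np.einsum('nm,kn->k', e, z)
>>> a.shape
(31, 31)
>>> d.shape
(7, 29)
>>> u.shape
()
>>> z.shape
(5, 31)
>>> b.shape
(31, 31)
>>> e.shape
(31, 31)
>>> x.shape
(29, 29)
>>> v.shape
(31, 5, 31)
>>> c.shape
(29, 29)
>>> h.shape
()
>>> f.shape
(31, 31)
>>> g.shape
(5,)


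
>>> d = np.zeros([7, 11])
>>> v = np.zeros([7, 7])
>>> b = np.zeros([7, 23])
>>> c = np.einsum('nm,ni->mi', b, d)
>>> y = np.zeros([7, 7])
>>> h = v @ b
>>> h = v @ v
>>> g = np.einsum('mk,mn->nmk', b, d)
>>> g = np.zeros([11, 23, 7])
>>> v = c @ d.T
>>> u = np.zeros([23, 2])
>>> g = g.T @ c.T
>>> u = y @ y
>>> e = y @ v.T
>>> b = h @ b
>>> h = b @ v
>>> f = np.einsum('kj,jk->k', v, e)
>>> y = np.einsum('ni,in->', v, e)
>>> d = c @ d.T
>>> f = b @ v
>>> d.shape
(23, 7)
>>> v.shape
(23, 7)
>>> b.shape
(7, 23)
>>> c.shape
(23, 11)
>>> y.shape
()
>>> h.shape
(7, 7)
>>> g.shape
(7, 23, 23)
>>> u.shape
(7, 7)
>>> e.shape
(7, 23)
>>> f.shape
(7, 7)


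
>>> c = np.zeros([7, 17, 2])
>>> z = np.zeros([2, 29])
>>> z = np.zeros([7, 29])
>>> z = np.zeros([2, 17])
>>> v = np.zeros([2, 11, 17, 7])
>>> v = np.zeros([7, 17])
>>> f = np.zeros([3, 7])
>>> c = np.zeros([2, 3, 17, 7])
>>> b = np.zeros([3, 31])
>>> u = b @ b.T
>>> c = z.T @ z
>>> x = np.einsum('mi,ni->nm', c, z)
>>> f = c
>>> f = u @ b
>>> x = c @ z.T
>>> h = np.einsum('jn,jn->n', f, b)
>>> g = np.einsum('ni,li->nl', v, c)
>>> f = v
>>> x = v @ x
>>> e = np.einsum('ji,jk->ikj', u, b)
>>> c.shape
(17, 17)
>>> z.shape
(2, 17)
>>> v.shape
(7, 17)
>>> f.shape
(7, 17)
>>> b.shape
(3, 31)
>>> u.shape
(3, 3)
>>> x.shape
(7, 2)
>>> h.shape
(31,)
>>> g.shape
(7, 17)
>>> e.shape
(3, 31, 3)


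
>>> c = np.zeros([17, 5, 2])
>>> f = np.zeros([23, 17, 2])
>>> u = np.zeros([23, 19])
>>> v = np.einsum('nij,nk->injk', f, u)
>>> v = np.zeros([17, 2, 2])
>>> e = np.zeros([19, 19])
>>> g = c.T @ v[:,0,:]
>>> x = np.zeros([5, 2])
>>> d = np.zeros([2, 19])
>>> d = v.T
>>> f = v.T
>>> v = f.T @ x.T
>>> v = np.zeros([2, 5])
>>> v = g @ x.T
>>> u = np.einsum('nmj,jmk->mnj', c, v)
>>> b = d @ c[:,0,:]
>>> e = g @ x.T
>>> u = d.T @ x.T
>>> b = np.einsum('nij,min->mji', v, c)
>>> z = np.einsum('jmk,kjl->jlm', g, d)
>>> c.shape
(17, 5, 2)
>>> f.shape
(2, 2, 17)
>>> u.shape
(17, 2, 5)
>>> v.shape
(2, 5, 5)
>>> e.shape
(2, 5, 5)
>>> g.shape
(2, 5, 2)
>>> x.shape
(5, 2)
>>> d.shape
(2, 2, 17)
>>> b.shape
(17, 5, 5)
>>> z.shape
(2, 17, 5)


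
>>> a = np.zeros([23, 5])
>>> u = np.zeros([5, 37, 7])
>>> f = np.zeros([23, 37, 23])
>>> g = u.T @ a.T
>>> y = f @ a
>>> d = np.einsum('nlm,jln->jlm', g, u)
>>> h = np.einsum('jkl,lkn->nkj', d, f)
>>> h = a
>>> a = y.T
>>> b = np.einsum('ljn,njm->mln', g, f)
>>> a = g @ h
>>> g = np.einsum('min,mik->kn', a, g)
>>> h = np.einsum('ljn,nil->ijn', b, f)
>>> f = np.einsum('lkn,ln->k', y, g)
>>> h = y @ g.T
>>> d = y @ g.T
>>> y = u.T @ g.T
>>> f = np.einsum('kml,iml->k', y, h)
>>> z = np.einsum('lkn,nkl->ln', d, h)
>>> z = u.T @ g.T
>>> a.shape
(7, 37, 5)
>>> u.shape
(5, 37, 7)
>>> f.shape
(7,)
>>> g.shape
(23, 5)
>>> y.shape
(7, 37, 23)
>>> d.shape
(23, 37, 23)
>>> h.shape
(23, 37, 23)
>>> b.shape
(23, 7, 23)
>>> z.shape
(7, 37, 23)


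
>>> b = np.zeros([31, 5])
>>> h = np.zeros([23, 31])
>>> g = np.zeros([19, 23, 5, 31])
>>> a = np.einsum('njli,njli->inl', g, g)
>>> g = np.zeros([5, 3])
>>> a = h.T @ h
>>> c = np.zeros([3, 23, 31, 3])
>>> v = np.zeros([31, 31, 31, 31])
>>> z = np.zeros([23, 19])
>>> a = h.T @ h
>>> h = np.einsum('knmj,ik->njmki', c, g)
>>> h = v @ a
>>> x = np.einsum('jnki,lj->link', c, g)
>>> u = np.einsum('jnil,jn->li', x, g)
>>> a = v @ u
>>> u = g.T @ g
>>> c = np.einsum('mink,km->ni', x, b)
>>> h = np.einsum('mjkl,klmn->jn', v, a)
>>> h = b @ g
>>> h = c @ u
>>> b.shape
(31, 5)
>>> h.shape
(23, 3)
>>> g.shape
(5, 3)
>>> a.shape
(31, 31, 31, 23)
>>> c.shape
(23, 3)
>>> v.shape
(31, 31, 31, 31)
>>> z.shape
(23, 19)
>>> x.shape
(5, 3, 23, 31)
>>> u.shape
(3, 3)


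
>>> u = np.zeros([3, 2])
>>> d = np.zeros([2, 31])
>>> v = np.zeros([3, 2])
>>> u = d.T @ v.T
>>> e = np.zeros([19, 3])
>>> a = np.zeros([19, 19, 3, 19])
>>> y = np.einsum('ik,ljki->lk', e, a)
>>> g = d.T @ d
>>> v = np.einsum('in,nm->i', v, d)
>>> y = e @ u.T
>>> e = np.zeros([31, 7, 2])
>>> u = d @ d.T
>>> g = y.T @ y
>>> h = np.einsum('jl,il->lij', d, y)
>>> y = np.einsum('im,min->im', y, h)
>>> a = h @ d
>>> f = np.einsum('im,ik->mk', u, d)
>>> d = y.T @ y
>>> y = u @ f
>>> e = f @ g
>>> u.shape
(2, 2)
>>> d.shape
(31, 31)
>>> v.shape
(3,)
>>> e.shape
(2, 31)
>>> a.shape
(31, 19, 31)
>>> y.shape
(2, 31)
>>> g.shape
(31, 31)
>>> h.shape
(31, 19, 2)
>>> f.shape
(2, 31)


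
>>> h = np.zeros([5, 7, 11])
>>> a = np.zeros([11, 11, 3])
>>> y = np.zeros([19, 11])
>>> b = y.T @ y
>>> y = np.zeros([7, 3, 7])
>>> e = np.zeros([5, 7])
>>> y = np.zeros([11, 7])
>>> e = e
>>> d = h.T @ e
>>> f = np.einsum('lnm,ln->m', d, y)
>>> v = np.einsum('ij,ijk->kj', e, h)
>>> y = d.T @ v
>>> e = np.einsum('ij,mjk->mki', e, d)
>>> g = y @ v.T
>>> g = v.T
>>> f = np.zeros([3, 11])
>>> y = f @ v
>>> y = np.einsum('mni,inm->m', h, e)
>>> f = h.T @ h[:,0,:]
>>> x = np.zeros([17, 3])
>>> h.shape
(5, 7, 11)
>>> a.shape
(11, 11, 3)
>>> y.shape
(5,)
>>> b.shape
(11, 11)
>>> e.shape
(11, 7, 5)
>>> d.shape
(11, 7, 7)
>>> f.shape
(11, 7, 11)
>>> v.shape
(11, 7)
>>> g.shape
(7, 11)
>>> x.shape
(17, 3)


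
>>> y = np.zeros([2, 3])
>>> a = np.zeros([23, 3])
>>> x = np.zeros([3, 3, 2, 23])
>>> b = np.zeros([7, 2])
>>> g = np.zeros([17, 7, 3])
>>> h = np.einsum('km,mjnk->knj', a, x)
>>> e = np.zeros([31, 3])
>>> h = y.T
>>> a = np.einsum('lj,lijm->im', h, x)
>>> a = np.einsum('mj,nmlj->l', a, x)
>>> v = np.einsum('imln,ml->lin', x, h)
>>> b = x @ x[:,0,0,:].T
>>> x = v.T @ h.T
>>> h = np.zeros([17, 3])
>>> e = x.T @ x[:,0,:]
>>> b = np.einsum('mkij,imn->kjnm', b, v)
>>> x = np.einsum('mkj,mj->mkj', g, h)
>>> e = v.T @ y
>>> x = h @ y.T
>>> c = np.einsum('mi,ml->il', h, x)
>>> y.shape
(2, 3)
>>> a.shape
(2,)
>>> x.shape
(17, 2)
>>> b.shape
(3, 3, 23, 3)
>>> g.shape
(17, 7, 3)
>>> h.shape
(17, 3)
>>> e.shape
(23, 3, 3)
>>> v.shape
(2, 3, 23)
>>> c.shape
(3, 2)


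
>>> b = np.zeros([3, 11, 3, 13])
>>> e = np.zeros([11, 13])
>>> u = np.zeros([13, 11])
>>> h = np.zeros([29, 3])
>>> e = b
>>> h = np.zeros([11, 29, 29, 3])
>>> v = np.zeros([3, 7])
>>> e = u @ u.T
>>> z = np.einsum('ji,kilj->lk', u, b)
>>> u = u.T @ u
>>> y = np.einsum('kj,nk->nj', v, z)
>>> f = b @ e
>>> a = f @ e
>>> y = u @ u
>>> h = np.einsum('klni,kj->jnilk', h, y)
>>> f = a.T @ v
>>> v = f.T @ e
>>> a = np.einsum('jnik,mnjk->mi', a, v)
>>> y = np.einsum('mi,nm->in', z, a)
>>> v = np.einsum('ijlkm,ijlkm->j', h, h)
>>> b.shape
(3, 11, 3, 13)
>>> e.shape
(13, 13)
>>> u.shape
(11, 11)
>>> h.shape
(11, 29, 3, 29, 11)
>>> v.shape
(29,)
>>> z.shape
(3, 3)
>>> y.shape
(3, 7)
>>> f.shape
(13, 3, 11, 7)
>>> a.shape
(7, 3)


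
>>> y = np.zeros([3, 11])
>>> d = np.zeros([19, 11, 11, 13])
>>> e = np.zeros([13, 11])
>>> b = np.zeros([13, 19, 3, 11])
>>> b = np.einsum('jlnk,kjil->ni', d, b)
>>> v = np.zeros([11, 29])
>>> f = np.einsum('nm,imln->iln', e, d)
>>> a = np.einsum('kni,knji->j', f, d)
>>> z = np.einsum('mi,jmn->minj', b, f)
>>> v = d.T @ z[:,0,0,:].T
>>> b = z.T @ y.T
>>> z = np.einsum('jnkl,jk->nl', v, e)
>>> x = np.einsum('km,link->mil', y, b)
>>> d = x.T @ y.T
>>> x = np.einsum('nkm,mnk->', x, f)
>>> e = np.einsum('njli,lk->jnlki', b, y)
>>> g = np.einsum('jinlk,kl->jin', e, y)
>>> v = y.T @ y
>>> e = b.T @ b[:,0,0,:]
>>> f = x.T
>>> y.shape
(3, 11)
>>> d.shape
(19, 13, 3)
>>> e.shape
(3, 3, 13, 3)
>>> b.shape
(19, 13, 3, 3)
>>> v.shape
(11, 11)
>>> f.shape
()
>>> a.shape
(11,)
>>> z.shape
(11, 11)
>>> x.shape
()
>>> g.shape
(13, 19, 3)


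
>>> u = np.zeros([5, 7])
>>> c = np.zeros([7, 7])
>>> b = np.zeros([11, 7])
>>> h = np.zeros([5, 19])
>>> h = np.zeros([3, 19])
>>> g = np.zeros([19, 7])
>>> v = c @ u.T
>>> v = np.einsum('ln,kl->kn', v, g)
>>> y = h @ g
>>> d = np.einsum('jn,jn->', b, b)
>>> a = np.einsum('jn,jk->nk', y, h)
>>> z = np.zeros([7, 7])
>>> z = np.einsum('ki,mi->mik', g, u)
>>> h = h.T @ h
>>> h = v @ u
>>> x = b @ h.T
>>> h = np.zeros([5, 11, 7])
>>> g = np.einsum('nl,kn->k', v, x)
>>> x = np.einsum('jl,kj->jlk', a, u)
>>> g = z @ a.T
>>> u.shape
(5, 7)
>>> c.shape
(7, 7)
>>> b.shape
(11, 7)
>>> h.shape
(5, 11, 7)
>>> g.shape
(5, 7, 7)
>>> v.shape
(19, 5)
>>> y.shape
(3, 7)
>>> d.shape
()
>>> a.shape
(7, 19)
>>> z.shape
(5, 7, 19)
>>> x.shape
(7, 19, 5)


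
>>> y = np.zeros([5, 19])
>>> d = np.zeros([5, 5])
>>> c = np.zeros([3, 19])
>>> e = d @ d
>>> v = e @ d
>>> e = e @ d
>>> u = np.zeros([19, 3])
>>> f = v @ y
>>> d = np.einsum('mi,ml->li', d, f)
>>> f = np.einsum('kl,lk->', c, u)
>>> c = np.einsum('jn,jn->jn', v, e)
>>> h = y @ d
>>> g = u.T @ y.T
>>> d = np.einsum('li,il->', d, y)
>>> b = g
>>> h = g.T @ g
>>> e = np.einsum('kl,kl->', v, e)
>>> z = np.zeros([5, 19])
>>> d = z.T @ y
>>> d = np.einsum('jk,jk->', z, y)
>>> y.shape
(5, 19)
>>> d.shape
()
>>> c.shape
(5, 5)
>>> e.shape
()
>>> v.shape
(5, 5)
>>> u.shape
(19, 3)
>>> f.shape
()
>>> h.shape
(5, 5)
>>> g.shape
(3, 5)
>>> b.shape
(3, 5)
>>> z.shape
(5, 19)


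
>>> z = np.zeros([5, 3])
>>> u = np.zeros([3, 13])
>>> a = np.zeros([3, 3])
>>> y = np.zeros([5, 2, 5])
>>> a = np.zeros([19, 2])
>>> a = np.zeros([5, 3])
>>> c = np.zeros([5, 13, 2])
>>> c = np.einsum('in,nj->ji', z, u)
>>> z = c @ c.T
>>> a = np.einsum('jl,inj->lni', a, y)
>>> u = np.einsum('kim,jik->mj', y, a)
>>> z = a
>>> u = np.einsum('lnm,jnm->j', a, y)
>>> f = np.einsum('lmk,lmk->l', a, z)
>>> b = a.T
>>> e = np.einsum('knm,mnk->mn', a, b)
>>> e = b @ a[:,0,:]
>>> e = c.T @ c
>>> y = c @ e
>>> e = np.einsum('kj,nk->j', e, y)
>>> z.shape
(3, 2, 5)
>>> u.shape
(5,)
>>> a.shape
(3, 2, 5)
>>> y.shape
(13, 5)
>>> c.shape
(13, 5)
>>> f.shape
(3,)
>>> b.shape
(5, 2, 3)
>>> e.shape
(5,)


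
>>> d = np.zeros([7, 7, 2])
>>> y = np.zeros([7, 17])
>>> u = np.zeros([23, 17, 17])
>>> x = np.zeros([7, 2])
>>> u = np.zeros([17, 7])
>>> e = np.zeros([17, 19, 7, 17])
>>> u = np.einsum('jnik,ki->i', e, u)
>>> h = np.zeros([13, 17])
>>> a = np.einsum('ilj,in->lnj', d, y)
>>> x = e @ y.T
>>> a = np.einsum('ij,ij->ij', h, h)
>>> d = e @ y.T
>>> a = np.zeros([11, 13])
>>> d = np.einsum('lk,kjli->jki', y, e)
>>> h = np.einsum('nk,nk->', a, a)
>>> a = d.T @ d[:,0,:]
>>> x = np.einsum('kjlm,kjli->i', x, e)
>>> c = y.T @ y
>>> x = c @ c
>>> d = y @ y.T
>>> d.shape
(7, 7)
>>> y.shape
(7, 17)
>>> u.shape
(7,)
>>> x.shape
(17, 17)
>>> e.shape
(17, 19, 7, 17)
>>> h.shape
()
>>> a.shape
(17, 17, 17)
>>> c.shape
(17, 17)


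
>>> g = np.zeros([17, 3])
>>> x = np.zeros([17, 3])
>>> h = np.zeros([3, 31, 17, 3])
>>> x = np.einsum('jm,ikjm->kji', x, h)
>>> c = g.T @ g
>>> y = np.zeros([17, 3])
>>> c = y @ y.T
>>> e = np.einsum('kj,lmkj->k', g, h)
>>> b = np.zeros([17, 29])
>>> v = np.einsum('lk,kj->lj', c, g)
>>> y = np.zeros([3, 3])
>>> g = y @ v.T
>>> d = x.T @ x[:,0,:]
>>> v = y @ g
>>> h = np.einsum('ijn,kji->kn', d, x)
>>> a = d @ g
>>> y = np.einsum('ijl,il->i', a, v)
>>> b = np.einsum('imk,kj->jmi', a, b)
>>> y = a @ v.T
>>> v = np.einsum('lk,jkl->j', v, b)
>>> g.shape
(3, 17)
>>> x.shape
(31, 17, 3)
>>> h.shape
(31, 3)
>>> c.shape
(17, 17)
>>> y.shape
(3, 17, 3)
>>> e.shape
(17,)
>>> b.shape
(29, 17, 3)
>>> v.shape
(29,)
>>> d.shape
(3, 17, 3)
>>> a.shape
(3, 17, 17)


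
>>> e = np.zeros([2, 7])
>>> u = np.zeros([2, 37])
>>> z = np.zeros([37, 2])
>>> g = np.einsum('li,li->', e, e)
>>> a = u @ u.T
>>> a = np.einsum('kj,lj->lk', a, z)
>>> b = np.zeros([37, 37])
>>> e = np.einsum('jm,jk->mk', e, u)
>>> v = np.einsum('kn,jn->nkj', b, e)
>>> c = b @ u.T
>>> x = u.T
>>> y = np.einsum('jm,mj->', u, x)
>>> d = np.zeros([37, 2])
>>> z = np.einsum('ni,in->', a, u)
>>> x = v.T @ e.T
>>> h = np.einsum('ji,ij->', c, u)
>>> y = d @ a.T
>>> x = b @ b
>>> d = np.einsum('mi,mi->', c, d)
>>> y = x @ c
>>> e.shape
(7, 37)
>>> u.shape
(2, 37)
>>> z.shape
()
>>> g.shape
()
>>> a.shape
(37, 2)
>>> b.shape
(37, 37)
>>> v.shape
(37, 37, 7)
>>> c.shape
(37, 2)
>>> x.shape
(37, 37)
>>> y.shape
(37, 2)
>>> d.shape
()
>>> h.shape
()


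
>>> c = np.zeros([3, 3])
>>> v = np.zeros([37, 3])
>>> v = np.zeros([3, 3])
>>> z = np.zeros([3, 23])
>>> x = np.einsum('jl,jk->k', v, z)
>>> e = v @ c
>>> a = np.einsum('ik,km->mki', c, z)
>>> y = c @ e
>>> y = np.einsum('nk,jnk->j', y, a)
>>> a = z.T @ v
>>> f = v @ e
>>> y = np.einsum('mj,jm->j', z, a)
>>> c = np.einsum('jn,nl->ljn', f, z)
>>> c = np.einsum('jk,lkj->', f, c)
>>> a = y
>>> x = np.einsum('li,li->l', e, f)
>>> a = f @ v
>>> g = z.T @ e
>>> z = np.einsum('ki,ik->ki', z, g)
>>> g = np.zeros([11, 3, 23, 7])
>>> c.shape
()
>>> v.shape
(3, 3)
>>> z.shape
(3, 23)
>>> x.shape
(3,)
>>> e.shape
(3, 3)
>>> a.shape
(3, 3)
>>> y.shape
(23,)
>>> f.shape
(3, 3)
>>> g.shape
(11, 3, 23, 7)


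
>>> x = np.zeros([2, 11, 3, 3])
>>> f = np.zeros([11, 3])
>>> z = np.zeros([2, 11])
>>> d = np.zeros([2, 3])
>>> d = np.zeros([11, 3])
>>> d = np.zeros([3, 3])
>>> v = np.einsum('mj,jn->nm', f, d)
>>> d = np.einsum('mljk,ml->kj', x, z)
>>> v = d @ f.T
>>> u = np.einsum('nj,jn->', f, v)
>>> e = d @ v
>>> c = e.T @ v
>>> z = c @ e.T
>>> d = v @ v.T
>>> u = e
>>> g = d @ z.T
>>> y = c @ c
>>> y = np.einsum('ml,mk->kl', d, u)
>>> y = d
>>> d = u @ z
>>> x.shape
(2, 11, 3, 3)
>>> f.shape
(11, 3)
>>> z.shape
(11, 3)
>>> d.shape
(3, 3)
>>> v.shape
(3, 11)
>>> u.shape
(3, 11)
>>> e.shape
(3, 11)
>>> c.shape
(11, 11)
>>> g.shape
(3, 11)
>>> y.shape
(3, 3)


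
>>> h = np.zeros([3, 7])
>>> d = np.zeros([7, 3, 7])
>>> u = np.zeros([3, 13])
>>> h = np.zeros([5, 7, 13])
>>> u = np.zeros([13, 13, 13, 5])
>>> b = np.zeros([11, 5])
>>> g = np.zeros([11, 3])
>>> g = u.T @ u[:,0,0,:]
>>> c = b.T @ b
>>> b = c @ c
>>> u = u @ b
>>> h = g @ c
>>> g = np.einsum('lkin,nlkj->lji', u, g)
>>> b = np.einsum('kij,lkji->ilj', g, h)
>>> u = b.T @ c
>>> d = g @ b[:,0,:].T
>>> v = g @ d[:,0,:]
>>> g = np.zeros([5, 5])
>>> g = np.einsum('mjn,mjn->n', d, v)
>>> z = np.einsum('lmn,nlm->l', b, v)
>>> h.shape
(5, 13, 13, 5)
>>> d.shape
(13, 5, 5)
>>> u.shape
(13, 5, 5)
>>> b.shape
(5, 5, 13)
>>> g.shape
(5,)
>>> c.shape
(5, 5)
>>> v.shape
(13, 5, 5)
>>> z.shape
(5,)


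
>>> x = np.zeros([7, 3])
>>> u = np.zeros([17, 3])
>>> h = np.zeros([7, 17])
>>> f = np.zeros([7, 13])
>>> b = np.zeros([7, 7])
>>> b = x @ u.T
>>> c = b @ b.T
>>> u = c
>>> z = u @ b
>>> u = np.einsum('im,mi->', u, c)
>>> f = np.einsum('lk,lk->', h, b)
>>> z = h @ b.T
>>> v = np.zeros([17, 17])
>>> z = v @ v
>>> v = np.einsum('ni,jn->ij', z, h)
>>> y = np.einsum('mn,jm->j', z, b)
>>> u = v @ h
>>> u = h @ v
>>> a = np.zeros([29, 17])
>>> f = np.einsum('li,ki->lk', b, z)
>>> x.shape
(7, 3)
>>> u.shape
(7, 7)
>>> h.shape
(7, 17)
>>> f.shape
(7, 17)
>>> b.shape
(7, 17)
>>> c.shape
(7, 7)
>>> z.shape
(17, 17)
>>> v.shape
(17, 7)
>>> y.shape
(7,)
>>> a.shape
(29, 17)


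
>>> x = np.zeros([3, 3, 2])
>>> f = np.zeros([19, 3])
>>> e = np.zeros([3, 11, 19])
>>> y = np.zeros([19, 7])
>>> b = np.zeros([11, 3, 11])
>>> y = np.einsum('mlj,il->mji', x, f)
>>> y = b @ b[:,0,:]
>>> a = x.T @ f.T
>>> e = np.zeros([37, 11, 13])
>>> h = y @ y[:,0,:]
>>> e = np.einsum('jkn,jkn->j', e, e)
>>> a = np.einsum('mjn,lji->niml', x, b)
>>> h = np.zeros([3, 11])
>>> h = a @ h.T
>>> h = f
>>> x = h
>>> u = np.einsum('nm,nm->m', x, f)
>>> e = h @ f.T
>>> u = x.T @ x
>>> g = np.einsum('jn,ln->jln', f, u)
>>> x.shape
(19, 3)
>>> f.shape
(19, 3)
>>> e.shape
(19, 19)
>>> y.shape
(11, 3, 11)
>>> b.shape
(11, 3, 11)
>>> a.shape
(2, 11, 3, 11)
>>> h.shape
(19, 3)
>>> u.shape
(3, 3)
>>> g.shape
(19, 3, 3)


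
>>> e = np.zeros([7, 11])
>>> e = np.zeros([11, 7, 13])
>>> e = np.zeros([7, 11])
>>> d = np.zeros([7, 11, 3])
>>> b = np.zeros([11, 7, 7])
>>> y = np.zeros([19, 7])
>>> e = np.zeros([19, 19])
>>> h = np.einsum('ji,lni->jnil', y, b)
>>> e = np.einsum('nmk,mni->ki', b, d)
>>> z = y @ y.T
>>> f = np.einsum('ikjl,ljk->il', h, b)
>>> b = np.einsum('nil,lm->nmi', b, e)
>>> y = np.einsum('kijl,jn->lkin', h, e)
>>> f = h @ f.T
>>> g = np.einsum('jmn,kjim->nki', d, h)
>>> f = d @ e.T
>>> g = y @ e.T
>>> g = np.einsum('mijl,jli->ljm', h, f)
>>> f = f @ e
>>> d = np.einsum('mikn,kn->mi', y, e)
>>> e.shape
(7, 3)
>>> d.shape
(11, 19)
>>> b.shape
(11, 3, 7)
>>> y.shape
(11, 19, 7, 3)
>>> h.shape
(19, 7, 7, 11)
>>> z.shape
(19, 19)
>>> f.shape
(7, 11, 3)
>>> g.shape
(11, 7, 19)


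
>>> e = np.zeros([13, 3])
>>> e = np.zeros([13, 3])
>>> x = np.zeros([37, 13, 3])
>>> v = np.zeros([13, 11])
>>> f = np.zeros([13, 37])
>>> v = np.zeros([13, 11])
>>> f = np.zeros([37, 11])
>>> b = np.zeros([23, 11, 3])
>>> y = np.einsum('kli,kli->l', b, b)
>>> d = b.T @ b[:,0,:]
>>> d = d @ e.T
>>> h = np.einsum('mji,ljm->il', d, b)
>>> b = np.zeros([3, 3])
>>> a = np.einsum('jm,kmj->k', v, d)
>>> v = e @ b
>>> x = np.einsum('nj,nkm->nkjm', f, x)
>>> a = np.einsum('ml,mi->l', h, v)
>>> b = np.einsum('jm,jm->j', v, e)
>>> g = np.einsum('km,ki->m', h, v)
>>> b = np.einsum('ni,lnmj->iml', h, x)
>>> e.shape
(13, 3)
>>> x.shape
(37, 13, 11, 3)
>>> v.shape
(13, 3)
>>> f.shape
(37, 11)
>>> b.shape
(23, 11, 37)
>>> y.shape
(11,)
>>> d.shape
(3, 11, 13)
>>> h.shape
(13, 23)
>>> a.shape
(23,)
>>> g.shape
(23,)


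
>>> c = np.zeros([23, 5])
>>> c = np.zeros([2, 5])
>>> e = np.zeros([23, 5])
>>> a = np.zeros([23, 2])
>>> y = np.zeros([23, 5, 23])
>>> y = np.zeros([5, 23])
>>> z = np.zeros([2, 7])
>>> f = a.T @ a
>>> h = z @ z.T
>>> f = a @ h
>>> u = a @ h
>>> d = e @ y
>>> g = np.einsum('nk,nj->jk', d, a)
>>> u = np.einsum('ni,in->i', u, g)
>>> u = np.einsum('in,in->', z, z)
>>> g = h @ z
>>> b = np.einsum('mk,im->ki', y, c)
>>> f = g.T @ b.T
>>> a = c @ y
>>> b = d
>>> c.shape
(2, 5)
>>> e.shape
(23, 5)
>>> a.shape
(2, 23)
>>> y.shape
(5, 23)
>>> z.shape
(2, 7)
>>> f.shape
(7, 23)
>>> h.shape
(2, 2)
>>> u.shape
()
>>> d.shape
(23, 23)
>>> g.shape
(2, 7)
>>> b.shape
(23, 23)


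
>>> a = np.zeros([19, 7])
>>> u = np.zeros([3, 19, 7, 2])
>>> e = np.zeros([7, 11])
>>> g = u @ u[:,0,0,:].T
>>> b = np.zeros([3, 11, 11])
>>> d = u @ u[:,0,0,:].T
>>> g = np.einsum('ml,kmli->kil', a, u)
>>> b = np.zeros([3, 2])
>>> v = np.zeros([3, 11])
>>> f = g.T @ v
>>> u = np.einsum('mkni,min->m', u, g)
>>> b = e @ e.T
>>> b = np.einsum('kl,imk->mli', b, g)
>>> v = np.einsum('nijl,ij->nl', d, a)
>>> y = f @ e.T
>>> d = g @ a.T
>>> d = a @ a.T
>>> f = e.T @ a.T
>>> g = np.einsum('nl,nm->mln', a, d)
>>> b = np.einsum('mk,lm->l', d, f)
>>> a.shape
(19, 7)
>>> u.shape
(3,)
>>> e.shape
(7, 11)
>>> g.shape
(19, 7, 19)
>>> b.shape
(11,)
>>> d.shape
(19, 19)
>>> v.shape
(3, 3)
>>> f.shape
(11, 19)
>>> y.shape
(7, 2, 7)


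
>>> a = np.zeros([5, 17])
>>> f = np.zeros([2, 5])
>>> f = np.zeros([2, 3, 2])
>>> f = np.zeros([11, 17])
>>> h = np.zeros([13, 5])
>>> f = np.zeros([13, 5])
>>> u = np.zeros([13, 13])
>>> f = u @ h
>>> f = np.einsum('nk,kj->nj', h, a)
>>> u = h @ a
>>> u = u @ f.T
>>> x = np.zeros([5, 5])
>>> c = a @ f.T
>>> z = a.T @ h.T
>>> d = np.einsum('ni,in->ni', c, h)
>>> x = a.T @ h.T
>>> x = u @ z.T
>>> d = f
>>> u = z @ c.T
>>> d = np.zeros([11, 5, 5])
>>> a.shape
(5, 17)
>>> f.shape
(13, 17)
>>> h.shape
(13, 5)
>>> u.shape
(17, 5)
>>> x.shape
(13, 17)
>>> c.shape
(5, 13)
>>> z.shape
(17, 13)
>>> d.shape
(11, 5, 5)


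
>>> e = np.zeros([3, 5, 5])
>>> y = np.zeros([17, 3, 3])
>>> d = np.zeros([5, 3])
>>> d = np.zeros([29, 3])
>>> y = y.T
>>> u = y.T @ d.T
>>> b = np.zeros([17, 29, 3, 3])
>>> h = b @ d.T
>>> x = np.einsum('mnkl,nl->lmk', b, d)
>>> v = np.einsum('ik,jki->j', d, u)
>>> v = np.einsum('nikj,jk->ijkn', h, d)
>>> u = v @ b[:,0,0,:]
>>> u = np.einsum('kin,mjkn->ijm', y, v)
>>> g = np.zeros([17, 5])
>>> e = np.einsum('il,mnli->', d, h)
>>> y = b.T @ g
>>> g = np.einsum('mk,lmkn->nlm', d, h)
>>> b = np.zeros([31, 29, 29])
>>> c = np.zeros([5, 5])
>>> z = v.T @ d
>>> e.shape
()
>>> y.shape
(3, 3, 29, 5)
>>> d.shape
(29, 3)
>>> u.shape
(3, 29, 29)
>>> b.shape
(31, 29, 29)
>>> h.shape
(17, 29, 3, 29)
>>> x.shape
(3, 17, 3)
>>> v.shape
(29, 29, 3, 17)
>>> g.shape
(29, 17, 29)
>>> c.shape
(5, 5)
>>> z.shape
(17, 3, 29, 3)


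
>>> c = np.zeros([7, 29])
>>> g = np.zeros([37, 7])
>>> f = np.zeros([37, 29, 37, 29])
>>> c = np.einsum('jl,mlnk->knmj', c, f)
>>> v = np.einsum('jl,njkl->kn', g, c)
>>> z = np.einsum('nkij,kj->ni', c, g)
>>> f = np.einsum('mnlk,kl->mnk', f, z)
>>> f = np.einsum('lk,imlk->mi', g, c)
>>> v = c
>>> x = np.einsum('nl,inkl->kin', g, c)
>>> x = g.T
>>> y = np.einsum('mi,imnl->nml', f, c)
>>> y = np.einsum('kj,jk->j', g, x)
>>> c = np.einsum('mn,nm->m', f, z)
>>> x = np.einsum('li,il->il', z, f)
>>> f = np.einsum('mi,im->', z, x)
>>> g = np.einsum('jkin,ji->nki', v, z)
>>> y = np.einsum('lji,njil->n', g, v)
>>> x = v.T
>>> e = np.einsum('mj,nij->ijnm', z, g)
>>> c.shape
(37,)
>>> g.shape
(7, 37, 37)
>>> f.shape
()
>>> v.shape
(29, 37, 37, 7)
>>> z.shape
(29, 37)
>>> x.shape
(7, 37, 37, 29)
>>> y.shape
(29,)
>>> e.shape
(37, 37, 7, 29)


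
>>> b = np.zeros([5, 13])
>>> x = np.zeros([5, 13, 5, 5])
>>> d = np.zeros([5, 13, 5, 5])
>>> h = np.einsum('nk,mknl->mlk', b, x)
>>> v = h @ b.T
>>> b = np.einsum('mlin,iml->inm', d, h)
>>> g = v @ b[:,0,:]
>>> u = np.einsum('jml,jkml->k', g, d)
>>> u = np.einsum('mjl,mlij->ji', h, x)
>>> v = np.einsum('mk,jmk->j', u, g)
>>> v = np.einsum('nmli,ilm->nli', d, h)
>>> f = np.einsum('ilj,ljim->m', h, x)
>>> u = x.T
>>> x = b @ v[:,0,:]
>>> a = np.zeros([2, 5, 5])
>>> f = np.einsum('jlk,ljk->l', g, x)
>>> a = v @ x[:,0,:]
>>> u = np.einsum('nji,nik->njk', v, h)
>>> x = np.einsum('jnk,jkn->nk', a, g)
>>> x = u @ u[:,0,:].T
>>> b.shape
(5, 5, 5)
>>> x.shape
(5, 5, 5)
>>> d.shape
(5, 13, 5, 5)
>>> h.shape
(5, 5, 13)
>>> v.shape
(5, 5, 5)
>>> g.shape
(5, 5, 5)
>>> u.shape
(5, 5, 13)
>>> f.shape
(5,)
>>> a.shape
(5, 5, 5)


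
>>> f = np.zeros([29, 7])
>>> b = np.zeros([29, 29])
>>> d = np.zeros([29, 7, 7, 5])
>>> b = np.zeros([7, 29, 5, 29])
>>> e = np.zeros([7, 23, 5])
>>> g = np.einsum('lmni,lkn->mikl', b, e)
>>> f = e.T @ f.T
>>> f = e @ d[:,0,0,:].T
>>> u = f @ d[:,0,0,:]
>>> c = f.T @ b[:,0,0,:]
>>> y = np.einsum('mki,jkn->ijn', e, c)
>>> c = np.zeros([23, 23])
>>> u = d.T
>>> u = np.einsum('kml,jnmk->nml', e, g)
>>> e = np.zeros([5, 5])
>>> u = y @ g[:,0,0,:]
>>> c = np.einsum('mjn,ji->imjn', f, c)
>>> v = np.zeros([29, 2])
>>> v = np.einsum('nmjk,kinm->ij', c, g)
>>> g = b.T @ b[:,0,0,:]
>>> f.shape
(7, 23, 29)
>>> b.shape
(7, 29, 5, 29)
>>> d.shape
(29, 7, 7, 5)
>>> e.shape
(5, 5)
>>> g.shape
(29, 5, 29, 29)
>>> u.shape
(5, 29, 7)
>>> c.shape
(23, 7, 23, 29)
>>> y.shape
(5, 29, 29)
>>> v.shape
(29, 23)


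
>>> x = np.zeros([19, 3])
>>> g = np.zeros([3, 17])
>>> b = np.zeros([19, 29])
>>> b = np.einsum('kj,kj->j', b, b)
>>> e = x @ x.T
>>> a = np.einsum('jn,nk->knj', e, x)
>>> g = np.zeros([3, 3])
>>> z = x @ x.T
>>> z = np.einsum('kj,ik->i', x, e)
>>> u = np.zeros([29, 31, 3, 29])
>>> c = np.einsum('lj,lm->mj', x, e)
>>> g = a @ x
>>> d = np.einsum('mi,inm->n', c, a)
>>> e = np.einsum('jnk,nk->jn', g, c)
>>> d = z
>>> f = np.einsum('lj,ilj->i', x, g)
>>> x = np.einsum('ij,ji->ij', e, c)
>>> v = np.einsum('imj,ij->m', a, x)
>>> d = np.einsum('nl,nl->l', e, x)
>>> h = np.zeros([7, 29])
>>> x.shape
(3, 19)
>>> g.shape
(3, 19, 3)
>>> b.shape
(29,)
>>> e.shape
(3, 19)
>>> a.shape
(3, 19, 19)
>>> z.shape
(19,)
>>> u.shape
(29, 31, 3, 29)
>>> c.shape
(19, 3)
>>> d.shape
(19,)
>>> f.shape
(3,)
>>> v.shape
(19,)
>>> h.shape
(7, 29)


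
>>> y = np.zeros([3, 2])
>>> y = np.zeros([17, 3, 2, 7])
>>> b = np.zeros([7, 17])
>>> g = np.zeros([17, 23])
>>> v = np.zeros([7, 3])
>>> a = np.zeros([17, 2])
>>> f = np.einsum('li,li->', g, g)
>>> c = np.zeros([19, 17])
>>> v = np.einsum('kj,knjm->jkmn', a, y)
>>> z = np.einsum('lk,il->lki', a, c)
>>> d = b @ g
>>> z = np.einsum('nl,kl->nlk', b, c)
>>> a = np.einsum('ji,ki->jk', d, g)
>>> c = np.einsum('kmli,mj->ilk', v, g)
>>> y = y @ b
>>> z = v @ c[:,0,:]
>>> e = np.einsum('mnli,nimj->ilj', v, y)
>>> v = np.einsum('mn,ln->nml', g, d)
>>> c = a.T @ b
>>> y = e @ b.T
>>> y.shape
(3, 7, 7)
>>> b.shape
(7, 17)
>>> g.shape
(17, 23)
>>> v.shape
(23, 17, 7)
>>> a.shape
(7, 17)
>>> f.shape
()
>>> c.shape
(17, 17)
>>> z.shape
(2, 17, 7, 2)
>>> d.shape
(7, 23)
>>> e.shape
(3, 7, 17)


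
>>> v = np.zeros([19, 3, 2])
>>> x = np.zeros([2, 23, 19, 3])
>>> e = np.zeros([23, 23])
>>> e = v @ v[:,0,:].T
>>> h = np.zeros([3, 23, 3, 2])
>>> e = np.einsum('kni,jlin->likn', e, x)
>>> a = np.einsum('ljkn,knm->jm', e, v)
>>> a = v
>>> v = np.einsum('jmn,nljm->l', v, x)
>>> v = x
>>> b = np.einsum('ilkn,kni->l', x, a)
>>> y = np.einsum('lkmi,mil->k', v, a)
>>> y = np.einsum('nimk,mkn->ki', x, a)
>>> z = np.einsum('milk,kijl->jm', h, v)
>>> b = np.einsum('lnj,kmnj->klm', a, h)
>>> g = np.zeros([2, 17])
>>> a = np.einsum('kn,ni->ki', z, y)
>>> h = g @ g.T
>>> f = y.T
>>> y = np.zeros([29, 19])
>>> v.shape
(2, 23, 19, 3)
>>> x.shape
(2, 23, 19, 3)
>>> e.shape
(23, 19, 19, 3)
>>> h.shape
(2, 2)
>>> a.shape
(19, 23)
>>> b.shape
(3, 19, 23)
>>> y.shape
(29, 19)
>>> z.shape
(19, 3)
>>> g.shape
(2, 17)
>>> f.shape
(23, 3)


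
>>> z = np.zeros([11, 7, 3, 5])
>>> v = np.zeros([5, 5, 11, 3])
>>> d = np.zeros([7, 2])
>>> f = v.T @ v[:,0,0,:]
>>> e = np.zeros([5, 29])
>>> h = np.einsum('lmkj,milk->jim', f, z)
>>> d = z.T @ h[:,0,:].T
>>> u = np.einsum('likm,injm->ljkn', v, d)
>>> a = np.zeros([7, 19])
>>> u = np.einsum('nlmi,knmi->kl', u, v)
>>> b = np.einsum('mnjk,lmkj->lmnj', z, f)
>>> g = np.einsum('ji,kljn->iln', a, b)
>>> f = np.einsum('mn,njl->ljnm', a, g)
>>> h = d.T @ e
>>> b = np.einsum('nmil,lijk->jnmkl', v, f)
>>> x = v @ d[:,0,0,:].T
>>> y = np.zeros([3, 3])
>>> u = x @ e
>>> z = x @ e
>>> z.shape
(5, 5, 11, 29)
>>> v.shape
(5, 5, 11, 3)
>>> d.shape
(5, 3, 7, 3)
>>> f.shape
(3, 11, 19, 7)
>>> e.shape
(5, 29)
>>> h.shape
(3, 7, 3, 29)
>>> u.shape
(5, 5, 11, 29)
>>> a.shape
(7, 19)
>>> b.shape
(19, 5, 5, 7, 3)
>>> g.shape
(19, 11, 3)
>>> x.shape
(5, 5, 11, 5)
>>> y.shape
(3, 3)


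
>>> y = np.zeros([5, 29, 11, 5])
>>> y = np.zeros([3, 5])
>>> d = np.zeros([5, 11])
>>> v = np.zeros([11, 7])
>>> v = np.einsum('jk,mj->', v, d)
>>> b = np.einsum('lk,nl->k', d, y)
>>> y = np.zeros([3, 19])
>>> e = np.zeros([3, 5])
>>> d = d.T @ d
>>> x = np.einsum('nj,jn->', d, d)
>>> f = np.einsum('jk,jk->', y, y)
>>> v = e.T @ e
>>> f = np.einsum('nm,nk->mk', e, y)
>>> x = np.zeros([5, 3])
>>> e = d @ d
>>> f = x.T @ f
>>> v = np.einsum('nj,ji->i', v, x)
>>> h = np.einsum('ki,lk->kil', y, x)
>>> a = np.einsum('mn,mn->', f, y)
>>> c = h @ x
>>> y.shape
(3, 19)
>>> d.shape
(11, 11)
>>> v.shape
(3,)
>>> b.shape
(11,)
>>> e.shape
(11, 11)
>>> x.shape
(5, 3)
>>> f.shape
(3, 19)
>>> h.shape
(3, 19, 5)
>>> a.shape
()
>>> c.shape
(3, 19, 3)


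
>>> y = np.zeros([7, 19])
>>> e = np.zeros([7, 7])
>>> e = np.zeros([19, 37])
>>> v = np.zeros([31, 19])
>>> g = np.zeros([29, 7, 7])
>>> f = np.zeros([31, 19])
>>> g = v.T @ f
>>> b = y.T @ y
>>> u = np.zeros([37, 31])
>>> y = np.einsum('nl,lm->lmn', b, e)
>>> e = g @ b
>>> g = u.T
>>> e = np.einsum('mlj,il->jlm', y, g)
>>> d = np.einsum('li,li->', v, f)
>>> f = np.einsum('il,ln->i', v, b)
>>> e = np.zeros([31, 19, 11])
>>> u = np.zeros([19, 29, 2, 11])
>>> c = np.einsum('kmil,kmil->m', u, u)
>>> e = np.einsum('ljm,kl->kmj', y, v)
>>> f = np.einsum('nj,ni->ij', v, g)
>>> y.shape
(19, 37, 19)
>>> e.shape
(31, 19, 37)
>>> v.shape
(31, 19)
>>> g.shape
(31, 37)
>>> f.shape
(37, 19)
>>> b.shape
(19, 19)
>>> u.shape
(19, 29, 2, 11)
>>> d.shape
()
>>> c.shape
(29,)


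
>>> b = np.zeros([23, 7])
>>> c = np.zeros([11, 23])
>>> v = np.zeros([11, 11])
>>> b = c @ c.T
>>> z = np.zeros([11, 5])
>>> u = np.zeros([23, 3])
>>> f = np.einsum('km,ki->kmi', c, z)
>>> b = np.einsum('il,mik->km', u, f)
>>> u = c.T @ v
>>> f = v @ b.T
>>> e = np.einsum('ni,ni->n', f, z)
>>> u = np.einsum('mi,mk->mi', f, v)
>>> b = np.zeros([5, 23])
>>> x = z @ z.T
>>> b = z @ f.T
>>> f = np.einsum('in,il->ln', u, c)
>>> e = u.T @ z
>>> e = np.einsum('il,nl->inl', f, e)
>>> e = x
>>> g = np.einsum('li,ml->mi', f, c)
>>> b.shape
(11, 11)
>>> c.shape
(11, 23)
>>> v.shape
(11, 11)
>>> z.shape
(11, 5)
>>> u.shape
(11, 5)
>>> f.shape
(23, 5)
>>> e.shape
(11, 11)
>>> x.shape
(11, 11)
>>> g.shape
(11, 5)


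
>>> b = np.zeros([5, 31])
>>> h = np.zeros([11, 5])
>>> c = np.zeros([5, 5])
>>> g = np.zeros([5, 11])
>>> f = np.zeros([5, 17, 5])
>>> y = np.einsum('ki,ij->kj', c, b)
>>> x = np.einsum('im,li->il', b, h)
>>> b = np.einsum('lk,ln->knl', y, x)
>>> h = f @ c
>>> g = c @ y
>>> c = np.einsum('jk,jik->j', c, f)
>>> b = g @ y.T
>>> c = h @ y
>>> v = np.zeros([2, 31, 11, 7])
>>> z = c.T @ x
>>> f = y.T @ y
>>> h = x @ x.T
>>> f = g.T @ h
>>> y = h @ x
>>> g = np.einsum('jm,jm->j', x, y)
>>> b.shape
(5, 5)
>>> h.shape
(5, 5)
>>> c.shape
(5, 17, 31)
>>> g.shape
(5,)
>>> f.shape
(31, 5)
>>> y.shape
(5, 11)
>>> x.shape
(5, 11)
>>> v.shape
(2, 31, 11, 7)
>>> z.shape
(31, 17, 11)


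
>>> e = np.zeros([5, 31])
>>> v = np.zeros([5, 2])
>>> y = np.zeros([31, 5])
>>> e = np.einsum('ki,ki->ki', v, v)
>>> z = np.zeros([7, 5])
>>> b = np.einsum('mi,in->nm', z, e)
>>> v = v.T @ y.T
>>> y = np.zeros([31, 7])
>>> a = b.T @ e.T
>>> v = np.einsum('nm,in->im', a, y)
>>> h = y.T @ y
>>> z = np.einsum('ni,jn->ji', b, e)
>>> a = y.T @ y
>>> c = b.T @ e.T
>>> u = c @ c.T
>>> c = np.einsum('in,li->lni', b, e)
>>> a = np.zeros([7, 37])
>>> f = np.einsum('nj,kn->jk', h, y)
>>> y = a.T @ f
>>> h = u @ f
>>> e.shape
(5, 2)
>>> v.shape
(31, 5)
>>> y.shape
(37, 31)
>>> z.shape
(5, 7)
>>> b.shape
(2, 7)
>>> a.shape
(7, 37)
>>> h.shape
(7, 31)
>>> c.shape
(5, 7, 2)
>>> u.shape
(7, 7)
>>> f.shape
(7, 31)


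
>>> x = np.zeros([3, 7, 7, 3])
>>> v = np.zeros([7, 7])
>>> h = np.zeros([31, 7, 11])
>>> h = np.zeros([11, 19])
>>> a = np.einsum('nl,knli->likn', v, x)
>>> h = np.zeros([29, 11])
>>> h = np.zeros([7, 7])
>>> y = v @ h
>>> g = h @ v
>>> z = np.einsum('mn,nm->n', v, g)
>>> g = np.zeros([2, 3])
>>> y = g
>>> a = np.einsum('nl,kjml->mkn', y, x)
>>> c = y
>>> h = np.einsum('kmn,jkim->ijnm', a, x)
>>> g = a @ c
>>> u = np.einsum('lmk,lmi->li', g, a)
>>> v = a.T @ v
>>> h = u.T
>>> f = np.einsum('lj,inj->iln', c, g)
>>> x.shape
(3, 7, 7, 3)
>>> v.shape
(2, 3, 7)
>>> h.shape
(2, 7)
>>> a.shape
(7, 3, 2)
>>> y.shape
(2, 3)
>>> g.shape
(7, 3, 3)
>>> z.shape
(7,)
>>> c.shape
(2, 3)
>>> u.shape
(7, 2)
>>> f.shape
(7, 2, 3)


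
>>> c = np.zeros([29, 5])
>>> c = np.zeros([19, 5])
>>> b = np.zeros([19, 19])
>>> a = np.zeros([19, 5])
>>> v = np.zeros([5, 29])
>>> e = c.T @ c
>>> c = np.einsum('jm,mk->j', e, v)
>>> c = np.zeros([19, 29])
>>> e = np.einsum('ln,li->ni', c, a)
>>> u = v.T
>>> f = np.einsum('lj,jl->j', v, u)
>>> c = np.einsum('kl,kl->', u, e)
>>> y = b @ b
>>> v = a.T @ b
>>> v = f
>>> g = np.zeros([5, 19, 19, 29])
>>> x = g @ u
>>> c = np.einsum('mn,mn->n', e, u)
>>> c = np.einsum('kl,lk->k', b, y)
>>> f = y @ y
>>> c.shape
(19,)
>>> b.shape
(19, 19)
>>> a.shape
(19, 5)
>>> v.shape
(29,)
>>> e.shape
(29, 5)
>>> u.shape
(29, 5)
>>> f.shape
(19, 19)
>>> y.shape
(19, 19)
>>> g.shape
(5, 19, 19, 29)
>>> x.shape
(5, 19, 19, 5)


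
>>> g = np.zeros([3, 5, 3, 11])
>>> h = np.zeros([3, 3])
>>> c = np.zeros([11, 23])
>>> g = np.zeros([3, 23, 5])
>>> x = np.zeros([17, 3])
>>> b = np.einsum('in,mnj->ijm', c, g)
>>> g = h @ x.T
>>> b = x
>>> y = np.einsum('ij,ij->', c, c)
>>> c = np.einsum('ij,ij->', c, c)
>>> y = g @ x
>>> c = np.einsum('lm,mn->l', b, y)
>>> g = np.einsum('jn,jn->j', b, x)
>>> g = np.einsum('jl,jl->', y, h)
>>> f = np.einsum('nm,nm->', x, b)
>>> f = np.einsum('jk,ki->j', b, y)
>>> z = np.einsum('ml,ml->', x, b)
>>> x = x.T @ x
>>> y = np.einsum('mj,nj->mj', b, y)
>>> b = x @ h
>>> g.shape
()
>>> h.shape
(3, 3)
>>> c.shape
(17,)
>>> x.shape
(3, 3)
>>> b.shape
(3, 3)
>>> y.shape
(17, 3)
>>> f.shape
(17,)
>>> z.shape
()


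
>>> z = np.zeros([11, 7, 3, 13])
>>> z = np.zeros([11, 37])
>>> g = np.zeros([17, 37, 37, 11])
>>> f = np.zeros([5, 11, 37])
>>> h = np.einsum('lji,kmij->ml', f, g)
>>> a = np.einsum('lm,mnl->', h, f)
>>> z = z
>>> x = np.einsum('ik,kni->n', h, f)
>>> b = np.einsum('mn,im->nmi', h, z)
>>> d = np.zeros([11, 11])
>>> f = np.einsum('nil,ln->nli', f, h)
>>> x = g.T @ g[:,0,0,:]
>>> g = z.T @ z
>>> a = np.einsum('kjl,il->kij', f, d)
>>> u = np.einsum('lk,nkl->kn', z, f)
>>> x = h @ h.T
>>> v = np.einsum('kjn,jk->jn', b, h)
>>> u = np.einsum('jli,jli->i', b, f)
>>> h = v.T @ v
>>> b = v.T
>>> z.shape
(11, 37)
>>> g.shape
(37, 37)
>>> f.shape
(5, 37, 11)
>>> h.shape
(11, 11)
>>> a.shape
(5, 11, 37)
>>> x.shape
(37, 37)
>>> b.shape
(11, 37)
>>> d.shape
(11, 11)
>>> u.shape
(11,)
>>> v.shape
(37, 11)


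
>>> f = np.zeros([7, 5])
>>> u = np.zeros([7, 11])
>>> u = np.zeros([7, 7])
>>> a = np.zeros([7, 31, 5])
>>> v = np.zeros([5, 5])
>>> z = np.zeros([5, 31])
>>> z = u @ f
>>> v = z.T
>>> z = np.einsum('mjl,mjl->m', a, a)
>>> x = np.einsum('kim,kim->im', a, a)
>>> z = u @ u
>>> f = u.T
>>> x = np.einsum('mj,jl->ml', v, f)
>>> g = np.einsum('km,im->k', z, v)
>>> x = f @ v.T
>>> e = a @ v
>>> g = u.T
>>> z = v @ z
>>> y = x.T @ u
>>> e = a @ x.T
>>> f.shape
(7, 7)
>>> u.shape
(7, 7)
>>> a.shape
(7, 31, 5)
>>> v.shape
(5, 7)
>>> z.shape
(5, 7)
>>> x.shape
(7, 5)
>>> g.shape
(7, 7)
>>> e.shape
(7, 31, 7)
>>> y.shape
(5, 7)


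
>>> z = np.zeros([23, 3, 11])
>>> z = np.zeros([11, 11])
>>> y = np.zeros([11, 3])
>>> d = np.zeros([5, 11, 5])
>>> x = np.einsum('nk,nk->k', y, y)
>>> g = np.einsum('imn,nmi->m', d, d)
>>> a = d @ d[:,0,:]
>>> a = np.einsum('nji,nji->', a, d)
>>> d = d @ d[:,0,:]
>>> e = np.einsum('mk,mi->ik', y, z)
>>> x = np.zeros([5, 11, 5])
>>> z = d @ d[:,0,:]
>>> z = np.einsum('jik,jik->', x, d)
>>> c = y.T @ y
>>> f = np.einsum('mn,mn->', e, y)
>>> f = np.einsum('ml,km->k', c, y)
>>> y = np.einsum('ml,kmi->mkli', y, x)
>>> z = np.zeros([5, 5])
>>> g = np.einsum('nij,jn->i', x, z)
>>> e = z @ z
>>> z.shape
(5, 5)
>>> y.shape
(11, 5, 3, 5)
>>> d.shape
(5, 11, 5)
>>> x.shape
(5, 11, 5)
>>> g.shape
(11,)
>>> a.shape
()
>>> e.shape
(5, 5)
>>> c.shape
(3, 3)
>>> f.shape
(11,)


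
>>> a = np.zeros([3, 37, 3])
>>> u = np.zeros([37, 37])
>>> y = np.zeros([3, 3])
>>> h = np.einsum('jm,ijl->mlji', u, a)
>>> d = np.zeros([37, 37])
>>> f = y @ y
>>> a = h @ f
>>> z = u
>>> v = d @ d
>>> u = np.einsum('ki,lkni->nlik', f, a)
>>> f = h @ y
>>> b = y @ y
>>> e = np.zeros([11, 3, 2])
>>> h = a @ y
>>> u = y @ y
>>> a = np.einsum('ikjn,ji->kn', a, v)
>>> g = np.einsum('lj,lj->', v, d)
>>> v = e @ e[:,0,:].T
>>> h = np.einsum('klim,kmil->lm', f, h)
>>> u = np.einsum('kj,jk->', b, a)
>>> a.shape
(3, 3)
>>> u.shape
()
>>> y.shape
(3, 3)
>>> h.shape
(3, 3)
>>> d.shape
(37, 37)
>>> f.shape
(37, 3, 37, 3)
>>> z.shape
(37, 37)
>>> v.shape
(11, 3, 11)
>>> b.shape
(3, 3)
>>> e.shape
(11, 3, 2)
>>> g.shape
()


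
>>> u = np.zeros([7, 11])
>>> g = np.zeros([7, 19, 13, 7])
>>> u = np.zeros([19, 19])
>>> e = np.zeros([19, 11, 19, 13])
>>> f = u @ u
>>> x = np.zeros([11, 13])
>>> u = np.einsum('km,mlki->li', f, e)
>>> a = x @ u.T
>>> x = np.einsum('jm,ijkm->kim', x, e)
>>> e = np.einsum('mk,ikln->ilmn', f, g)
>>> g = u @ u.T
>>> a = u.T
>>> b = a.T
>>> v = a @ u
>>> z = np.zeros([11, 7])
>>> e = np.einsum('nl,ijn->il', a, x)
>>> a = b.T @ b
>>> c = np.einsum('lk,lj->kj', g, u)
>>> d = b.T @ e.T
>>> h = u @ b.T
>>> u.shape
(11, 13)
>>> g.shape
(11, 11)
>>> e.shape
(19, 11)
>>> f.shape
(19, 19)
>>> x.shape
(19, 19, 13)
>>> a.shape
(13, 13)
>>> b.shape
(11, 13)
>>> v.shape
(13, 13)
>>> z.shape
(11, 7)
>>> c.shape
(11, 13)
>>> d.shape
(13, 19)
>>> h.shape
(11, 11)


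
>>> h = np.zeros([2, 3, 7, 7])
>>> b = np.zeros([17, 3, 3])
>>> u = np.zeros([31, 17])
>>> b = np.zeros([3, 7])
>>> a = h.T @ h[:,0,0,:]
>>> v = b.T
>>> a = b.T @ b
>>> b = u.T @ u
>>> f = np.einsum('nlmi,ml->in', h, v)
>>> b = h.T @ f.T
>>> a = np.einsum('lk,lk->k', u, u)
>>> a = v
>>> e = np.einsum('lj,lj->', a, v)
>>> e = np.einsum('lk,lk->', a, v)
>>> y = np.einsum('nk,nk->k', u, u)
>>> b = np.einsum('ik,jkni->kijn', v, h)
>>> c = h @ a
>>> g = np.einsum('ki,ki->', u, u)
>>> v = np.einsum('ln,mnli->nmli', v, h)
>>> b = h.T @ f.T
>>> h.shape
(2, 3, 7, 7)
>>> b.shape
(7, 7, 3, 7)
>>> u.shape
(31, 17)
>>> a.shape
(7, 3)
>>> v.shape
(3, 2, 7, 7)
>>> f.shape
(7, 2)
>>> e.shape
()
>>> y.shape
(17,)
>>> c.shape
(2, 3, 7, 3)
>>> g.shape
()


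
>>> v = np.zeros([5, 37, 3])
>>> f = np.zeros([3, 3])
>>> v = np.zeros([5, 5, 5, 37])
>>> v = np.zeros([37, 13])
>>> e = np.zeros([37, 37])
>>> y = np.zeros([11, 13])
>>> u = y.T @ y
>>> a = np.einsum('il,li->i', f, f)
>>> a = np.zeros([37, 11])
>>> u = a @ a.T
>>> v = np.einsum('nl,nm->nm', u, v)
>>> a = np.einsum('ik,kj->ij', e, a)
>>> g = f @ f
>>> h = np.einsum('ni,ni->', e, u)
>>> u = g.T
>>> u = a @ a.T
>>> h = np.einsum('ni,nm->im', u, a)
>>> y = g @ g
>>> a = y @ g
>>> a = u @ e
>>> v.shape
(37, 13)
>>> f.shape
(3, 3)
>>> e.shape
(37, 37)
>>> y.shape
(3, 3)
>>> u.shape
(37, 37)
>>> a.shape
(37, 37)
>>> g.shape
(3, 3)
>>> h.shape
(37, 11)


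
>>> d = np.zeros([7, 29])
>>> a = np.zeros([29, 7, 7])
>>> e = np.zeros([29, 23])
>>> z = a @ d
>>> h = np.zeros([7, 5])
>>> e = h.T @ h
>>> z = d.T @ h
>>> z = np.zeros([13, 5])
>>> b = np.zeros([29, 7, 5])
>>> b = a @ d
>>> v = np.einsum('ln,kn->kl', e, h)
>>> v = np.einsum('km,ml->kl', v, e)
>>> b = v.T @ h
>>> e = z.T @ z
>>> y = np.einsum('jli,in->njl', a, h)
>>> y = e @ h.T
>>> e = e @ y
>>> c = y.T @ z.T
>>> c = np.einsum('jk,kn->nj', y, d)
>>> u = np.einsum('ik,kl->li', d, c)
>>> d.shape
(7, 29)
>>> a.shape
(29, 7, 7)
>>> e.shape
(5, 7)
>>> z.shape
(13, 5)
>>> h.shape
(7, 5)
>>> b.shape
(5, 5)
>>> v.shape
(7, 5)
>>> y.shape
(5, 7)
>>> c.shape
(29, 5)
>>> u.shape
(5, 7)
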